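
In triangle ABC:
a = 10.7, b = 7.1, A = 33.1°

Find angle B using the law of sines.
sin(B)/b = sin(A)/a
sin(B) = b·sin(A)/a = 7.1·sin(33.1°)/10.7 = 0.362367
B = arcsin(0.362367) = 21.25°  (b ≤ a, so B ≤ A and the acute solution is unique)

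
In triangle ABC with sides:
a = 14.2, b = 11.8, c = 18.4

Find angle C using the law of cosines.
cos(C) = (a² + b² - c²)/(2ab)
cos(C) = (14.2² + 11.8² - 18.4²)/(2·14.2·11.8) = 2.32/335.12 = 0.006923
C = arccos(0.006923) = 89.6°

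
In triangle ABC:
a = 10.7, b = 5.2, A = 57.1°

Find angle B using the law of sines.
sin(B)/b = sin(A)/a
sin(B) = b·sin(A)/a = 5.2·sin(57.1°)/10.7 = 0.408040
B = arcsin(0.408040) = 24.08°  (b ≤ a, so B ≤ A and the acute solution is unique)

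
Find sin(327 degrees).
sin(327 degrees) = -0.5446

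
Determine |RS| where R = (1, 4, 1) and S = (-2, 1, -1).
d = √[(-3)² + (-3)² + (-2)²] = √22 = 4.69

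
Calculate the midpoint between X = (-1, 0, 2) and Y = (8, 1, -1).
Midpoint = ((-1+8)/2, (0+1)/2, (2-1)/2) = (3.5, 0.5, 0.5)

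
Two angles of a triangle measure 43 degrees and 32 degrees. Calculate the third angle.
Sum of angles in a triangle = 180 degrees
Third angle = 180 - 43 - 32
Third angle = 105 degrees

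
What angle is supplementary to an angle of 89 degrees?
Supplementary angles sum to 180 degrees.
Other angle = 180 - 89
Other angle = 91 degrees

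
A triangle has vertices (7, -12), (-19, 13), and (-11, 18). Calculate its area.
Using the coordinate formula: Area = (1/2)|x₁(y₂-y₃) + x₂(y₃-y₁) + x₃(y₁-y₂)|
Area = (1/2)|7(13-18) + (-19)(18-(-12)) + (-11)((-12)-13)|
Area = (1/2)|7*(-5) + (-19)*30 + (-11)*(-25)|
Area = (1/2)|(-35) + (-570) + 275|
Area = (1/2)*330 = 165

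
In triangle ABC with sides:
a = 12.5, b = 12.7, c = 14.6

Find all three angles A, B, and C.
By the law of cosines:
cos(A) = (b² + c² - a²)/(2bc) = 0.588394  →  A = 53.96°
cos(B) = (a² + c² - b²)/(2ac) = 0.570192  →  B = 55.24°
cos(C) = (a² + b² - c²)/(2ab) = 0.328756  →  C = 70.81°
Check: A + B + C = 180.0° ✓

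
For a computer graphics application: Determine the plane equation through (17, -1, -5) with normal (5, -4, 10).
d = n·P = (5)(17) + (-4)(-1) + (10)(-5) = 39
Plane: 5x - 4y + 10z = 39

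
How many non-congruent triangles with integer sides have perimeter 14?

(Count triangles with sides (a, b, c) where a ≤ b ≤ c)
With a ≤ b ≤ c and a + b + c = 14, the triangle inequality a + b > c gives c < 14/2, so c ≤ 6.
Iterate a from 1 to ⌊p/3⌋ = 4; for each a, b ranges from a to ⌊(p−a)/2⌋ with c = p − a − b, keeping only c ≥ b.
Triples: (2, 6, 6), (3, 5, 6), (4, 4, 6), …
Count = 4 triangles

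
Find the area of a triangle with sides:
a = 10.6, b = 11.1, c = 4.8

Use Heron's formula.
s = (a+b+c)/2 = (10.6+11.1+4.8)/2 = 13.25
A = √(s(s-a)(s-b)(s-c)) = √(13.25·2.65·2.15·8.45)
A = √637.906 = 25.26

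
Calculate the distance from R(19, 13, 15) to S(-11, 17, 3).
d = √[(-30)² + (4)² + (-12)²] = √1060 = 32.56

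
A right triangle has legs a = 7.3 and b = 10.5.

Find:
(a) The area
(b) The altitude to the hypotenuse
(a) Area = ½ab = ½·7.3·10.5 = 38.325
(b) Hypotenuse c = √(7.3² + 10.5²) = √163.54 = 12.7883
    Area = ½·c·h_c  →  h_c = 2·Area/c = 2·38.325/12.7883 = 5.994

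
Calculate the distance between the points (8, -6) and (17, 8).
Using the distance formula: d = sqrt((x₂-x₁)² + (y₂-y₁)²)
dx = 17 - 8 = 9
dy = 8 - (-6) = 14
d = sqrt(9² + 14²) = sqrt(81 + 196) = sqrt(277) = 16.64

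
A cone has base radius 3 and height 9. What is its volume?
Volume = (1/3) * pi * r² * h
Volume = (1/3) * pi * 3² * 9
Volume = (1/3) * pi * 9 * 9
Volume = (1/3) * pi * 81
Volume = 84.82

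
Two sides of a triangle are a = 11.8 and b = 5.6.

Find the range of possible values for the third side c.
By the triangle inequality: |a - b| < c < a + b
|11.8 - 5.6| < c < 11.8 + 5.6
6.2 < c < 17.4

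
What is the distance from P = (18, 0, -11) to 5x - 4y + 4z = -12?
d = |5(18) + (-4)(0) + 4(-11) - (-12)| / √(5² + (-4)² + 4²) = 58/√57 = 7.682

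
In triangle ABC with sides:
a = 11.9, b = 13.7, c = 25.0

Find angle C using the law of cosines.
cos(C) = (a² + b² - c²)/(2ab)
cos(C) = (11.9² + 13.7² - 25.0²)/(2·11.9·13.7) = -295.7/326.06 = -0.906888
C = arccos(-0.906888) = 155.1°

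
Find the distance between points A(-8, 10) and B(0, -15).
Using the distance formula: d = sqrt((x₂-x₁)² + (y₂-y₁)²)
dx = 0 - (-8) = 8
dy = (-15) - 10 = -25
d = sqrt(8² + (-25)²) = sqrt(64 + 625) = sqrt(689) = 26.25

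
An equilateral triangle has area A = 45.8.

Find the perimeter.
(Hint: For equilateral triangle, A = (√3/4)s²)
A = (√3/4)s²  →  s² = 4A/√3 = 4·45.8/√3 = 105.771
s = 10.2845
Perimeter = 3s = 30.85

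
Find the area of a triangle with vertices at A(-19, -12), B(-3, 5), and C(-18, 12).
Using the coordinate formula: Area = (1/2)|x₁(y₂-y₃) + x₂(y₃-y₁) + x₃(y₁-y₂)|
Area = (1/2)|(-19)(5-12) + (-3)(12-(-12)) + (-18)((-12)-5)|
Area = (1/2)|(-19)*(-7) + (-3)*24 + (-18)*(-17)|
Area = (1/2)|133 + (-72) + 306|
Area = (1/2)*367 = 183.50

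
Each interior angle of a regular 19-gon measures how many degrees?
Interior angle of a regular n-gon = (n-2)*180/n
Interior angle = (19-2)*180/19
Interior angle = 17*180/19
Interior angle = 3060/19
Interior angle = 161.05 degrees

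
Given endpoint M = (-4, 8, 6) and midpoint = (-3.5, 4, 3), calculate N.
N = (2×(-3.5) - (-4), 2×4 - 8, 2×3 - 6) = (-3, 0, 0)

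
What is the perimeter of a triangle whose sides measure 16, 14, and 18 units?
Perimeter = sum of all sides
Perimeter = 16 + 14 + 18
Perimeter = 48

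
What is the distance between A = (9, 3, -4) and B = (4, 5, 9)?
d = √[(-5)² + (2)² + (13)²] = √198 = 14.07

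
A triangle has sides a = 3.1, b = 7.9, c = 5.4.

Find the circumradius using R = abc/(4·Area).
s = (a+b+c)/2 = 8.2
Area = √(s(s-a)(s-b)(s-c)) = √(8.2·5.1·0.3·2.8) = 5.92696
R = abc/(4·Area) = (3.1·7.9·5.4)/(4·5.92696) = 132.246/23.70784 = 5.578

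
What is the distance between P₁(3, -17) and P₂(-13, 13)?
Using the distance formula: d = sqrt((x₂-x₁)² + (y₂-y₁)²)
dx = (-13) - 3 = -16
dy = 13 - (-17) = 30
d = sqrt((-16)² + 30²) = sqrt(256 + 900) = sqrt(1156) = 34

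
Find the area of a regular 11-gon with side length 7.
For a regular 11-gon with side length s = 7:
Apothem a = s / (2*tan(pi/11)) = 7 / (2*tan(pi/11)) ≈ 11.9199
Perimeter P = 11 * 7 = 77
Area = (1/2) * P * a = (1/2) * 77 * 11.9199 = 458.92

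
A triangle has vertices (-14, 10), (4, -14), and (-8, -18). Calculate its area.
Using the coordinate formula: Area = (1/2)|x₁(y₂-y₃) + x₂(y₃-y₁) + x₃(y₁-y₂)|
Area = (1/2)|(-14)((-14)-(-18)) + 4((-18)-10) + (-8)(10-(-14))|
Area = (1/2)|(-14)*4 + 4*(-28) + (-8)*24|
Area = (1/2)|(-56) + (-112) + (-192)|
Area = (1/2)*360 = 180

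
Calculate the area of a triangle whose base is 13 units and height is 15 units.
Area = (1/2) * base * height
Area = (1/2) * 13 * 15
Area = 97.50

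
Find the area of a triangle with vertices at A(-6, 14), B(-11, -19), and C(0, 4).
Using the coordinate formula: Area = (1/2)|x₁(y₂-y₃) + x₂(y₃-y₁) + x₃(y₁-y₂)|
Area = (1/2)|(-6)((-19)-4) + (-11)(4-14) + 0(14-(-19))|
Area = (1/2)|(-6)*(-23) + (-11)*(-10) + 0*33|
Area = (1/2)|138 + 110 + 0|
Area = (1/2)*248 = 124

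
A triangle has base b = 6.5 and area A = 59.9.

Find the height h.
A = ½bh  →  h = 2A/b
h = 2·59.9/6.5 = 18.43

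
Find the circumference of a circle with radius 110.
Circumference = 2 * pi * r
Circumference = 2 * pi * 110
Circumference = 691.15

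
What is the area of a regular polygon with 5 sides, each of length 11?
For a regular 5-gon with side length s = 11:
Apothem a = s / (2*tan(pi/5)) = 11 / (2*tan(pi/5)) ≈ 7.5701
Perimeter P = 5 * 11 = 55
Area = (1/2) * P * a = (1/2) * 55 * 7.5701 = 208.18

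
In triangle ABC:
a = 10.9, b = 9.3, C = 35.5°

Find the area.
Using A = ½ab·sin(C):
A = ½·10.9·9.3·sin(35.5°) = ½·101.37·0.580703 = 29.43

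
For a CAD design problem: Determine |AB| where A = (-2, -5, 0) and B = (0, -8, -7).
d = √[(2)² + (-3)² + (-7)²] = √62 = 7.874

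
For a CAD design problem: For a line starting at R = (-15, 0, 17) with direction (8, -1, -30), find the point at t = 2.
P(2) = (-15 + 8(2), 0 + (-1)(2), 17 + (-30)(2)) = (1, -2, -43)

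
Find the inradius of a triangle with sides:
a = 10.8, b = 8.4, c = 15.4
s = (a+b+c)/2 = (10.8+8.4+15.4)/2 = 17.3
Area = √(s(s-a)(s-b)(s-c)) = √(17.3·6.5·8.9·1.9) = 43.6065
r = Area/s = 43.6065/17.3 = 2.521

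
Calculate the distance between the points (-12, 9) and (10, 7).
Using the distance formula: d = sqrt((x₂-x₁)² + (y₂-y₁)²)
dx = 10 - (-12) = 22
dy = 7 - 9 = -2
d = sqrt(22² + (-2)²) = sqrt(484 + 4) = sqrt(488) = 22.09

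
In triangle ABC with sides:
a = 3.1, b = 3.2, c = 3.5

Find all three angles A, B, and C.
By the law of cosines:
cos(A) = (b² + c² - a²)/(2bc) = 0.575000  →  A = 54.9°
cos(B) = (a² + c² - b²)/(2ac) = 0.535484  →  B = 57.62°
cos(C) = (a² + b² - c²)/(2ab) = 0.383065  →  C = 67.48°
Check: A + B + C = 180.0° ✓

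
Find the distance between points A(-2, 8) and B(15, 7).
Using the distance formula: d = sqrt((x₂-x₁)² + (y₂-y₁)²)
dx = 15 - (-2) = 17
dy = 7 - 8 = -1
d = sqrt(17² + (-1)²) = sqrt(289 + 1) = sqrt(290) = 17.03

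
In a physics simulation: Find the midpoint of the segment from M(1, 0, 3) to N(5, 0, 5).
Midpoint = ((1+5)/2, (0+0)/2, (3+5)/2) = (3, 0, 4)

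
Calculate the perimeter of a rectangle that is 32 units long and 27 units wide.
Perimeter = 2 * (length + width)
Perimeter = 2 * (32 + 27)
Perimeter = 2 * 59
Perimeter = 118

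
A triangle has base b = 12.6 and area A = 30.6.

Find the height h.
A = ½bh  →  h = 2A/b
h = 2·30.6/12.6 = 4.857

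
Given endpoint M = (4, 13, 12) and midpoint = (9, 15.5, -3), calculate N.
N = (2×9 - 4, 2×15.5 - 13, 2×(-3) - 12) = (14, 18, -18)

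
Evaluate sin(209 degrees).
sin(209 degrees) = -0.4848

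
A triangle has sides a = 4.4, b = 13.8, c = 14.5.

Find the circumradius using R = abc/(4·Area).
s = (a+b+c)/2 = 16.35
Area = √(s(s-a)(s-b)(s-c)) = √(16.35·11.95·2.55·1.85) = 30.3598
R = abc/(4·Area) = (4.4·13.8·14.5)/(4·30.3598) = 880.44/121.4392 = 7.25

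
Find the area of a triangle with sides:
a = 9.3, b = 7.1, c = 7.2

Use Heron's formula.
s = (a+b+c)/2 = (9.3+7.1+7.2)/2 = 11.8
A = √(s(s-a)(s-b)(s-c)) = √(11.8·2.5·4.7·4.6)
A = √637.79 = 25.25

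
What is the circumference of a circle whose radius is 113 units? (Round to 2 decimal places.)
Circumference = 2 * pi * r
Circumference = 2 * pi * 113
Circumference = 710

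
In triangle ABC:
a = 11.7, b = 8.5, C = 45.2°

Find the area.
Using A = ½ab·sin(C):
A = ½·11.7·8.5·sin(45.2°) = ½·99.45·0.709571 = 35.28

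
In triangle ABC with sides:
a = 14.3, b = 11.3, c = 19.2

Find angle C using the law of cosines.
cos(C) = (a² + b² - c²)/(2ab)
cos(C) = (14.3² + 11.3² - 19.2²)/(2·14.3·11.3) = -36.46/323.18 = -0.112816
C = arccos(-0.112816) = 96.48°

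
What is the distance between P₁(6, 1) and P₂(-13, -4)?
Using the distance formula: d = sqrt((x₂-x₁)² + (y₂-y₁)²)
dx = (-13) - 6 = -19
dy = (-4) - 1 = -5
d = sqrt((-19)² + (-5)²) = sqrt(361 + 25) = sqrt(386) = 19.65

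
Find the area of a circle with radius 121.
Area = pi * r²
Area = pi * 121²
Area = pi * 14641
Area = 45996.06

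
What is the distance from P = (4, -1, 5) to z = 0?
d = |0(4) + 0(-1) + 1(5) - (0)| / √(0² + 0² + 1²) = 5/√1 = 5.0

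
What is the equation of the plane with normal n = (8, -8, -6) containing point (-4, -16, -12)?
d = n·P = (8)(-4) + (-8)(-16) + (-6)(-12) = 168
Plane: 8x - 8y - 6z = 168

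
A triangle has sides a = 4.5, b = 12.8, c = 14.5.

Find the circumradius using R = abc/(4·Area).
s = (a+b+c)/2 = 15.9
Area = √(s(s-a)(s-b)(s-c)) = √(15.9·11.4·3.1·1.4) = 28.0476
R = abc/(4·Area) = (4.5·12.8·14.5)/(4·28.0476) = 835.2/112.1904 = 7.444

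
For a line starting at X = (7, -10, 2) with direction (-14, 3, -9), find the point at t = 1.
P(1) = (7 + (-14)(1), -10 + 3(1), 2 + (-9)(1)) = (-7, -7, -7)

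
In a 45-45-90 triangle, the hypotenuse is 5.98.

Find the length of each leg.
In a 45-45-90 triangle, hypotenuse = leg·√2  →  leg = hypotenuse/√2
leg = 5.98/√2 = 4.228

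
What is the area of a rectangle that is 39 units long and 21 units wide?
Area = length * width
Area = 39 * 21
Area = 819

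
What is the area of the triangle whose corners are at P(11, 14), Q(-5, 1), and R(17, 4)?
Using the coordinate formula: Area = (1/2)|x₁(y₂-y₃) + x₂(y₃-y₁) + x₃(y₁-y₂)|
Area = (1/2)|11(1-4) + (-5)(4-14) + 17(14-1)|
Area = (1/2)|11*(-3) + (-5)*(-10) + 17*13|
Area = (1/2)|(-33) + 50 + 221|
Area = (1/2)*238 = 119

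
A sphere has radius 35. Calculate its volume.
Volume = (4/3) * pi * r³
Volume = (4/3) * pi * 35³
Volume = (4/3) * pi * 42875
Volume = 179594.38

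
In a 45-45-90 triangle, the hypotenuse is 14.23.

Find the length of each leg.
In a 45-45-90 triangle, hypotenuse = leg·√2  →  leg = hypotenuse/√2
leg = 14.23/√2 = 10.06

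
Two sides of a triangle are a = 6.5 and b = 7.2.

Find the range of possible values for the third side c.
By the triangle inequality: |a - b| < c < a + b
|6.5 - 7.2| < c < 6.5 + 7.2
0.7 < c < 13.7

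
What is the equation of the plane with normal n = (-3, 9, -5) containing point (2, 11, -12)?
d = n·P = (-3)(2) + (9)(11) + (-5)(-12) = 153
Plane: -3x + 9y - 5z = 153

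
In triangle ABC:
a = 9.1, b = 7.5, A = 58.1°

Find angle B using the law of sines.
sin(B)/b = sin(A)/a
sin(B) = b·sin(A)/a = 7.5·sin(58.1°)/9.1 = 0.699702
B = arcsin(0.699702) = 44.4°  (b ≤ a, so B ≤ A and the acute solution is unique)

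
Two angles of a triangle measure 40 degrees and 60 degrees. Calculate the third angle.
Sum of angles in a triangle = 180 degrees
Third angle = 180 - 40 - 60
Third angle = 80 degrees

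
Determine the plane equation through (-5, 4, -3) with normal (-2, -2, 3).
d = n·P = (-2)(-5) + (-2)(4) + (3)(-3) = -7
Plane: -2x - 2y + 3z = -7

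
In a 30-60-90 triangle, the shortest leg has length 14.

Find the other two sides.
Long leg = 14√3 = 24.25, Hypotenuse = 28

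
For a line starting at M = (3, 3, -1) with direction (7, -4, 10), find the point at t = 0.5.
P(0.5) = (3 + 7(0.5), 3 + (-4)(0.5), -1 + 10(0.5)) = (6.5, 1, 4)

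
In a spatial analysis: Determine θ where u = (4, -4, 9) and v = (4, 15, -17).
u·v = -197, |u|² = 113, |v|² = 530
cos θ = -197/√59890 ≈ -0.805
θ ≈ 143.6°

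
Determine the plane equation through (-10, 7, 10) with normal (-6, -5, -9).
d = n·P = (-6)(-10) + (-5)(7) + (-9)(10) = -65
Plane: -6x - 5y - 9z = -65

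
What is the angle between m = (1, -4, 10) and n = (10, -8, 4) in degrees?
m·n = 82, |m|² = 117, |n|² = 180
cos θ = 82/√21060 ≈ 0.565
θ ≈ 55.59°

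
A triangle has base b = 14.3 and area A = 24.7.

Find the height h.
A = ½bh  →  h = 2A/b
h = 2·24.7/14.3 = 3.455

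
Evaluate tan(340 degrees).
tan(340 degrees) = -0.364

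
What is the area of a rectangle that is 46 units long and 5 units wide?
Area = length * width
Area = 46 * 5
Area = 230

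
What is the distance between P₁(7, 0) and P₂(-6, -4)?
Using the distance formula: d = sqrt((x₂-x₁)² + (y₂-y₁)²)
dx = (-6) - 7 = -13
dy = (-4) - 0 = -4
d = sqrt((-13)² + (-4)²) = sqrt(169 + 16) = sqrt(185) = 13.60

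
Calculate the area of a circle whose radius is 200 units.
Area = pi * r²
Area = pi * 200²
Area = pi * 40000
Area = 125663.71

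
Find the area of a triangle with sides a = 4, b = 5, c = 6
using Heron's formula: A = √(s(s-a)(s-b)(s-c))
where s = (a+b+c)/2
s = (4+5+6)/2 = 7.5
A = √(7.5·3.5·2.5·1.5) = √98.4375 = 9.922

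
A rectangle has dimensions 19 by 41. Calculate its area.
Area = length * width
Area = 19 * 41
Area = 779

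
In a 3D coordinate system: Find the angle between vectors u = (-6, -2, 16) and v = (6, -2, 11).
u·v = 144, |u|² = 296, |v|² = 161
cos θ = 144/√47656 ≈ 0.6596
θ ≈ 48.73°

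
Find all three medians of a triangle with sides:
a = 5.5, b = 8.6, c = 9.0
Using m_x = ½√(2y² + 2z² - x²):
m_a = ½√(2·8.6² + 2·9.0² - 5.5²) = ½√279.67 = 8.362
m_b = ½√(2·5.5² + 2·9.0² - 8.6²) = ½√148.54 = 6.094
m_c = ½√(2·5.5² + 2·8.6² - 9.0²) = ½√127.42 = 5.644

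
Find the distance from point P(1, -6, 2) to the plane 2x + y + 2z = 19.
d = |2(1) + 1(-6) + 2(2) - (19)| / √(2² + 1² + 2²) = 19/√9 = 6.333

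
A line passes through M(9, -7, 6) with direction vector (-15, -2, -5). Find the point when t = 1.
P(1) = (9 + (-15)(1), -7 + (-2)(1), 6 + (-5)(1)) = (-6, -9, 1)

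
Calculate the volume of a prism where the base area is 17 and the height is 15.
Volume = base area * height
Volume = 17 * 15
Volume = 255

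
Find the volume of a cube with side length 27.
Volume = s³
Volume = 27³
Volume = 19683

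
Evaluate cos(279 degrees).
cos(279 degrees) = 0.1564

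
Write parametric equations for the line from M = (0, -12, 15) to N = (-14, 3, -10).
Direction vector d = N - M = (-14, 15, -25)
x = 0 - 14t, y = -12 + 15t, z = 15 - 25t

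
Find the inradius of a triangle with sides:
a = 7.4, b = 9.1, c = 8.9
s = (a+b+c)/2 = (7.4+9.1+8.9)/2 = 12.7
Area = √(s(s-a)(s-b)(s-c)) = √(12.7·5.3·3.6·3.8) = 30.3447
r = Area/s = 30.3447/12.7 = 2.389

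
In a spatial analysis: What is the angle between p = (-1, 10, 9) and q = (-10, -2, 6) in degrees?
p·q = 44, |p|² = 182, |q|² = 140
cos θ = 44/√25480 ≈ 0.2756
θ ≈ 74.0°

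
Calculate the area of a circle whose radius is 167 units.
Area = pi * r²
Area = pi * 167²
Area = pi * 27889
Area = 87615.88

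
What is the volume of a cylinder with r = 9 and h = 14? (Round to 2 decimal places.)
Volume = pi * r² * h
Volume = pi * 9² * 14
Volume = pi * 81 * 14
Volume = pi * 1134
Volume = 3562.57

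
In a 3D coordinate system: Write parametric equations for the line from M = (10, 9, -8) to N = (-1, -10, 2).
Direction vector d = N - M = (-11, -19, 10)
x = 10 - 11t, y = 9 - 19t, z = -8 + 10t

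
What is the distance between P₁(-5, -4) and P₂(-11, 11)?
Using the distance formula: d = sqrt((x₂-x₁)² + (y₂-y₁)²)
dx = (-11) - (-5) = -6
dy = 11 - (-4) = 15
d = sqrt((-6)² + 15²) = sqrt(36 + 225) = sqrt(261) = 16.16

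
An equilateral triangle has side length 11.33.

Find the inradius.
For an equilateral triangle, r = s/(2√3) where s is the side.
r = 11.33/(2√3) = 11.33/3.464102 = 3.271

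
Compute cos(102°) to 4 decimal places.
cos(102 degrees) = -0.2079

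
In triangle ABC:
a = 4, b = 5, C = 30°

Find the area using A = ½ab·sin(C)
A = ½·4·5·sin(30°) = ½·20·0.500000 = 5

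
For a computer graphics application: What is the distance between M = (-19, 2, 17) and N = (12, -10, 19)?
d = √[(31)² + (-12)² + (2)²] = √1109 = 33.3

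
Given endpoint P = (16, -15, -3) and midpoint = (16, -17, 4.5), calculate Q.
Q = (2×16 - 16, 2×(-17) - (-15), 2×4.5 - (-3)) = (16, -19, 12)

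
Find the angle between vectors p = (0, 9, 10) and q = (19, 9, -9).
p·q = -9, |p|² = 181, |q|² = 523
cos θ = -9/√94663 ≈ -0.02925
θ ≈ 91.68°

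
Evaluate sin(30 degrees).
sin(30 degrees) = 1/2
Decimal approximation: 0.5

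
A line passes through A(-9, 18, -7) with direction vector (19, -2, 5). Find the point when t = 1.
P(1) = (-9 + 19(1), 18 + (-2)(1), -7 + 5(1)) = (10, 16, -2)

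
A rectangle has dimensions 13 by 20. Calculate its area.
Area = length * width
Area = 13 * 20
Area = 260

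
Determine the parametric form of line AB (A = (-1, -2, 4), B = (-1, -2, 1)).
Direction vector d = B - A = (0, 0, -3)
x = -1, y = -2, z = 4 - 3t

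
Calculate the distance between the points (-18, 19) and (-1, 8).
Using the distance formula: d = sqrt((x₂-x₁)² + (y₂-y₁)²)
dx = (-1) - (-18) = 17
dy = 8 - 19 = -11
d = sqrt(17² + (-11)²) = sqrt(289 + 121) = sqrt(410) = 20.25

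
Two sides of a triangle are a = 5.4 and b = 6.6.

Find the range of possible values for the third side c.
By the triangle inequality: |a - b| < c < a + b
|5.4 - 6.6| < c < 5.4 + 6.6
1.2 < c < 12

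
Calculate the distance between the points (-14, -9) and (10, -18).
Using the distance formula: d = sqrt((x₂-x₁)² + (y₂-y₁)²)
dx = 10 - (-14) = 24
dy = (-18) - (-9) = -9
d = sqrt(24² + (-9)²) = sqrt(576 + 81) = sqrt(657) = 25.63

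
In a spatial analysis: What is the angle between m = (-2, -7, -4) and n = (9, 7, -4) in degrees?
m·n = -51, |m|² = 69, |n|² = 146
cos θ = -51/√10074 ≈ -0.5081
θ ≈ 120.5°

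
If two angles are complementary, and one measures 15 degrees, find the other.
Complementary angles sum to 90 degrees.
Other angle = 90 - 15
Other angle = 75 degrees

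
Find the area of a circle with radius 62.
Area = pi * r²
Area = pi * 62²
Area = pi * 3844
Area = 12076.28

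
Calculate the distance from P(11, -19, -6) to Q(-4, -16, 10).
d = √[(-15)² + (3)² + (16)²] = √490 = 22.14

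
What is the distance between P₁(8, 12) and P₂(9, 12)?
Using the distance formula: d = sqrt((x₂-x₁)² + (y₂-y₁)²)
dx = 9 - 8 = 1
dy = 12 - 12 = 0
d = sqrt(1² + 0²) = sqrt(1 + 0) = sqrt(1) = 1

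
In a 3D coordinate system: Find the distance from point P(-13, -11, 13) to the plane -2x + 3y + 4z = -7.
d = |(-2)(-13) + 3(-11) + 4(13) - (-7)| / √((-2)² + 3² + 4²) = 52/√29 = 9.656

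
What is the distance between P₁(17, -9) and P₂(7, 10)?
Using the distance formula: d = sqrt((x₂-x₁)² + (y₂-y₁)²)
dx = 7 - 17 = -10
dy = 10 - (-9) = 19
d = sqrt((-10)² + 19²) = sqrt(100 + 361) = sqrt(461) = 21.47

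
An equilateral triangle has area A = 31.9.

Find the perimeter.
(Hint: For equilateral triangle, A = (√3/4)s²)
A = (√3/4)s²  →  s² = 4A/√3 = 4·31.9/√3 = 73.6699
s = 8.58312
Perimeter = 3s = 25.75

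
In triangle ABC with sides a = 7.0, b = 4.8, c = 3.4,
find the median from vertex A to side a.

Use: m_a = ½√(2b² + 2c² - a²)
m_a = ½√(2·4.8² + 2·3.4² - 7.0²)
m_a = ½√(46.08 + 23.12 - 49) = ½√20.2 = 2.247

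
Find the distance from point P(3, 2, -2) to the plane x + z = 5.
d = |1(3) + 0(2) + 1(-2) - (5)| / √(1² + 0² + 1²) = 4/√2 = 2.828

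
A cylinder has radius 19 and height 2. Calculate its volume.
Volume = pi * r² * h
Volume = pi * 19² * 2
Volume = pi * 361 * 2
Volume = pi * 722
Volume = 2268.23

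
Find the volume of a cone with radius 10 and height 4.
Volume = (1/3) * pi * r² * h
Volume = (1/3) * pi * 10² * 4
Volume = (1/3) * pi * 100 * 4
Volume = (1/3) * pi * 400
Volume = 418.88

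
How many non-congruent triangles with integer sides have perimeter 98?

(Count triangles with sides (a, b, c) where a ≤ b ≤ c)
With a ≤ b ≤ c and a + b + c = 98, the triangle inequality a + b > c gives c < 98/2, so c ≤ 48.
Iterate a from 1 to ⌊p/3⌋ = 32; for each a, b ranges from a to ⌊(p−a)/2⌋ with c = p − a − b, keeping only c ≥ b.
Triples: (2, 48, 48), (3, 47, 48), (4, 46, 48), …
Count = 200 triangles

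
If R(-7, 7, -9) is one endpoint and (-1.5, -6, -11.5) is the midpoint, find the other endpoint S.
S = (2×(-1.5) - (-7), 2×(-6) - 7, 2×(-11.5) - (-9)) = (4, -19, -14)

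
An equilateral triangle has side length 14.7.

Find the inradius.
For an equilateral triangle, r = s/(2√3) where s is the side.
r = 14.7/(2√3) = 14.7/3.464102 = 4.244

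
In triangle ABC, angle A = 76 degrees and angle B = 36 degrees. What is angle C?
Sum of angles in a triangle = 180 degrees
Third angle = 180 - 76 - 36
Third angle = 68 degrees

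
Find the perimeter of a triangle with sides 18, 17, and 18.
Perimeter = sum of all sides
Perimeter = 18 + 17 + 18
Perimeter = 53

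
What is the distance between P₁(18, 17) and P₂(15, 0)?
Using the distance formula: d = sqrt((x₂-x₁)² + (y₂-y₁)²)
dx = 15 - 18 = -3
dy = 0 - 17 = -17
d = sqrt((-3)² + (-17)²) = sqrt(9 + 289) = sqrt(298) = 17.26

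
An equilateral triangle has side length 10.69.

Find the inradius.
For an equilateral triangle, r = s/(2√3) where s is the side.
r = 10.69/(2√3) = 10.69/3.464102 = 3.086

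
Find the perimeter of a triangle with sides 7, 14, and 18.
Perimeter = sum of all sides
Perimeter = 7 + 14 + 18
Perimeter = 39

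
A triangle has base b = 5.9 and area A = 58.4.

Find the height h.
A = ½bh  →  h = 2A/b
h = 2·58.4/5.9 = 19.8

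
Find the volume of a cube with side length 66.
Volume = s³
Volume = 66³
Volume = 287496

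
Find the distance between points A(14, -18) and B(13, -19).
Using the distance formula: d = sqrt((x₂-x₁)² + (y₂-y₁)²)
dx = 13 - 14 = -1
dy = (-19) - (-18) = -1
d = sqrt((-1)² + (-1)²) = sqrt(1 + 1) = sqrt(2) = 1.41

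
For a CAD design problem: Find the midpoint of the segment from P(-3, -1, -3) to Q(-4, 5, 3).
Midpoint = ((-3-4)/2, (-1+5)/2, (-3+3)/2) = (-3.5, 2, 0)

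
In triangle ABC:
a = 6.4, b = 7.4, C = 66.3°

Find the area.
Using A = ½ab·sin(C):
A = ½·6.4·7.4·sin(66.3°) = ½·47.36·0.915663 = 21.68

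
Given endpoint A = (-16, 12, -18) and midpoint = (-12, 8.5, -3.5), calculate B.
B = (2×(-12) - (-16), 2×8.5 - 12, 2×(-3.5) - (-18)) = (-8, 5, 11)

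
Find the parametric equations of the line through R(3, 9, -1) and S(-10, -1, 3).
Direction vector d = S - R = (-13, -10, 4)
x = 3 - 13t, y = 9 - 10t, z = -1 + 4t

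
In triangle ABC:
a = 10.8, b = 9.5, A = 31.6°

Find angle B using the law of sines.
sin(B)/b = sin(A)/a
sin(B) = b·sin(A)/a = 9.5·sin(31.6°)/10.8 = 0.460914
B = arcsin(0.460914) = 27.45°  (b ≤ a, so B ≤ A and the acute solution is unique)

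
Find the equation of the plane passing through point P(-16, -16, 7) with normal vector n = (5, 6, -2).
d = n·P = (5)(-16) + (6)(-16) + (-2)(7) = -190
Plane: 5x + 6y - 2z = -190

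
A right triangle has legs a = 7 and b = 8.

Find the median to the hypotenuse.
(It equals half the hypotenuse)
Hypotenuse c = √(7² + 8²) = √113 = 10.6301
Median to hypotenuse = c/2 = 5.315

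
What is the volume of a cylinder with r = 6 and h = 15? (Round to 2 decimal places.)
Volume = pi * r² * h
Volume = pi * 6² * 15
Volume = pi * 36 * 15
Volume = pi * 540
Volume = 1696.46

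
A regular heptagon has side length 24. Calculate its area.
For a regular 7-gon with side length s = 24:
Apothem a = s / (2*tan(pi/7)) = 24 / (2*tan(pi/7)) ≈ 24.91826
Perimeter P = 7 * 24 = 168
Area = (1/2) * P * a = (1/2) * 168 * 24.91826 = 2093.13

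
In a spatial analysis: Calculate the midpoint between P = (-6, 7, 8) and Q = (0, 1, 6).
Midpoint = ((-6+0)/2, (7+1)/2, (8+6)/2) = (-3, 4, 7)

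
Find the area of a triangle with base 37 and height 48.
Area = (1/2) * base * height
Area = (1/2) * 37 * 48
Area = 888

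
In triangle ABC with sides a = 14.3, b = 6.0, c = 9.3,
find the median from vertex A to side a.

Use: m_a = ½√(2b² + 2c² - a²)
m_a = ½√(2·6.0² + 2·9.3² - 14.3²)
m_a = ½√(72 + 172.98 - 204.49) = ½√40.49 = 3.182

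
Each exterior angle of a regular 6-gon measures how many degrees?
Exterior angle of a regular n-gon = 360/n
Exterior angle = 360/6
Exterior angle = 60 degrees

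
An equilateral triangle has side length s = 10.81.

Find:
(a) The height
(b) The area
(a) Height h = s·√3/2 = 10.81·√3/2 = 9.362
(b) Area = (√3/4)·s² = (√3/4)·10.81² = (√3/4)·116.856 = 50.6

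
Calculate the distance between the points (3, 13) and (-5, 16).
Using the distance formula: d = sqrt((x₂-x₁)² + (y₂-y₁)²)
dx = (-5) - 3 = -8
dy = 16 - 13 = 3
d = sqrt((-8)² + 3²) = sqrt(64 + 9) = sqrt(73) = 8.54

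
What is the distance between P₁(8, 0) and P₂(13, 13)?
Using the distance formula: d = sqrt((x₂-x₁)² + (y₂-y₁)²)
dx = 13 - 8 = 5
dy = 13 - 0 = 13
d = sqrt(5² + 13²) = sqrt(25 + 169) = sqrt(194) = 13.93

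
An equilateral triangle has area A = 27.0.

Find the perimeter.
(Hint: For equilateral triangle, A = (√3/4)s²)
A = (√3/4)s²  →  s² = 4A/√3 = 4·27.0/√3 = 62.3538
s = 7.89644
Perimeter = 3s = 23.69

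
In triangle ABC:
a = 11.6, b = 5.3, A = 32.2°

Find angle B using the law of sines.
sin(B)/b = sin(A)/a
sin(B) = b·sin(A)/a = 5.3·sin(32.2°)/11.6 = 0.243469
B = arcsin(0.243469) = 14.09°  (b ≤ a, so B ≤ A and the acute solution is unique)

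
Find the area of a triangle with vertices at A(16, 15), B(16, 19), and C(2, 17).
Using the coordinate formula: Area = (1/2)|x₁(y₂-y₃) + x₂(y₃-y₁) + x₃(y₁-y₂)|
Area = (1/2)|16(19-17) + 16(17-15) + 2(15-19)|
Area = (1/2)|16*2 + 16*2 + 2*(-4)|
Area = (1/2)|32 + 32 + (-8)|
Area = (1/2)*56 = 28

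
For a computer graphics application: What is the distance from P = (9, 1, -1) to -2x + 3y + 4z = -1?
d = |(-2)(9) + 3(1) + 4(-1) - (-1)| / √((-2)² + 3² + 4²) = 18/√29 = 3.343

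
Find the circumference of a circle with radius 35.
Circumference = 2 * pi * r
Circumference = 2 * pi * 35
Circumference = 219.91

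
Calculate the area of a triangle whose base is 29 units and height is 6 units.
Area = (1/2) * base * height
Area = (1/2) * 29 * 6
Area = 87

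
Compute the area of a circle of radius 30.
Area = pi * r²
Area = pi * 30²
Area = pi * 900
Area = 2827.43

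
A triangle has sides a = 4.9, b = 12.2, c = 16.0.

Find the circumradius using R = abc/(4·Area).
s = (a+b+c)/2 = 16.55
Area = √(s(s-a)(s-b)(s-c)) = √(16.55·11.65·4.35·0.55) = 21.4777
R = abc/(4·Area) = (4.9·12.2·16.0)/(4·21.4777) = 956.48/85.9108 = 11.13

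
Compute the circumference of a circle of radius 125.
Circumference = 2 * pi * r
Circumference = 2 * pi * 125
Circumference = 785.40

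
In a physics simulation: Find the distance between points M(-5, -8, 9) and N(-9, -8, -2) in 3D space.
d = √[(-4)² + (0)² + (-11)²] = √137 = 11.7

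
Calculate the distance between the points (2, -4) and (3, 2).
Using the distance formula: d = sqrt((x₂-x₁)² + (y₂-y₁)²)
dx = 3 - 2 = 1
dy = 2 - (-4) = 6
d = sqrt(1² + 6²) = sqrt(1 + 36) = sqrt(37) = 6.08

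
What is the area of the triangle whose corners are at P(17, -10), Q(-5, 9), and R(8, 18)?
Using the coordinate formula: Area = (1/2)|x₁(y₂-y₃) + x₂(y₃-y₁) + x₃(y₁-y₂)|
Area = (1/2)|17(9-18) + (-5)(18-(-10)) + 8((-10)-9)|
Area = (1/2)|17*(-9) + (-5)*28 + 8*(-19)|
Area = (1/2)|(-153) + (-140) + (-152)|
Area = (1/2)*445 = 222.50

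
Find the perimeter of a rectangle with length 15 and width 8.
Perimeter = 2 * (length + width)
Perimeter = 2 * (15 + 8)
Perimeter = 2 * 23
Perimeter = 46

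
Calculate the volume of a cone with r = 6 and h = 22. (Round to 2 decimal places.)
Volume = (1/3) * pi * r² * h
Volume = (1/3) * pi * 6² * 22
Volume = (1/3) * pi * 36 * 22
Volume = (1/3) * pi * 792
Volume = 829.38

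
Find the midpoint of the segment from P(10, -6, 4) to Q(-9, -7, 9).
Midpoint = ((10-9)/2, (-6-7)/2, (4+9)/2) = (0.5, -6.5, 6.5)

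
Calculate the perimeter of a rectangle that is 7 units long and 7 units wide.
Perimeter = 2 * (length + width)
Perimeter = 2 * (7 + 7)
Perimeter = 2 * 14
Perimeter = 28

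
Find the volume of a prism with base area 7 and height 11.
Volume = base area * height
Volume = 7 * 11
Volume = 77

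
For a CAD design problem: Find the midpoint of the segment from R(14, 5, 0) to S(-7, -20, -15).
Midpoint = ((14-7)/2, (5-20)/2, (0-15)/2) = (3.5, -7.5, -7.5)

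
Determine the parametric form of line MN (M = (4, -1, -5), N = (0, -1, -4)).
Direction vector d = N - M = (-4, 0, 1)
x = 4 - 4t, y = -1, z = -5 + t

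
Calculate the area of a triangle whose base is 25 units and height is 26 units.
Area = (1/2) * base * height
Area = (1/2) * 25 * 26
Area = 325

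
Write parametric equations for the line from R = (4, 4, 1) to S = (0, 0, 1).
Direction vector d = S - R = (-4, -4, 0)
x = 4 - 4t, y = 4 - 4t, z = 1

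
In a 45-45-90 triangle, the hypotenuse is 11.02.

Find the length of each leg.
In a 45-45-90 triangle, hypotenuse = leg·√2  →  leg = hypotenuse/√2
leg = 11.02/√2 = 7.792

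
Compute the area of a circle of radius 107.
Area = pi * r²
Area = pi * 107²
Area = pi * 11449
Area = 35968.09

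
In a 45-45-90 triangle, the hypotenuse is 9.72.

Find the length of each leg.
In a 45-45-90 triangle, hypotenuse = leg·√2  →  leg = hypotenuse/√2
leg = 9.72/√2 = 6.873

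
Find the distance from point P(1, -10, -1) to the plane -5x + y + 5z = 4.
d = |(-5)(1) + 1(-10) + 5(-1) - (4)| / √((-5)² + 1² + 5²) = 24/√51 = 3.361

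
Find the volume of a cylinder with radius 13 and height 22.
Volume = pi * r² * h
Volume = pi * 13² * 22
Volume = pi * 169 * 22
Volume = pi * 3718
Volume = 11680.44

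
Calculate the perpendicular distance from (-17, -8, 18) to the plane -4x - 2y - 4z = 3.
d = |(-4)(-17) + (-2)(-8) + (-4)(18) - (3)| / √((-4)² + (-2)² + (-4)²) = 9/√36 = 1.5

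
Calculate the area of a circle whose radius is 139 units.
Area = pi * r²
Area = pi * 139²
Area = pi * 19321
Area = 60698.71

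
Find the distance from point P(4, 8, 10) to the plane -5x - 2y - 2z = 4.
d = |(-5)(4) + (-2)(8) + (-2)(10) - (4)| / √((-5)² + (-2)² + (-2)²) = 60/√33 = 10.44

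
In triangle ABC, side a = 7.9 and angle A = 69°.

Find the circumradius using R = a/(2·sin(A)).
R = a/(2·sin(A)) = 7.9/(2·sin(69°))
R = 7.9/(2·0.933580) = 7.9/1.867161 = 4.231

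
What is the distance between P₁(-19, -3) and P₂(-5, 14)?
Using the distance formula: d = sqrt((x₂-x₁)² + (y₂-y₁)²)
dx = (-5) - (-19) = 14
dy = 14 - (-3) = 17
d = sqrt(14² + 17²) = sqrt(196 + 289) = sqrt(485) = 22.02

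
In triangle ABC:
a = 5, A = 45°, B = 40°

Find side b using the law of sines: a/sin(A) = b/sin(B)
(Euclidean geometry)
b = a·sin(B)/sin(A) = 5·sin(40°)/sin(45°)
b = 5·0.642788/0.707107 = 4.545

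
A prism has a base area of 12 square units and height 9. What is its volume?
Volume = base area * height
Volume = 12 * 9
Volume = 108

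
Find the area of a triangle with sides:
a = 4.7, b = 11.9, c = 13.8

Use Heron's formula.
s = (a+b+c)/2 = (4.7+11.9+13.8)/2 = 15.2
A = √(s(s-a)(s-b)(s-c)) = √(15.2·10.5·3.3·1.4)
A = √737.352 = 27.15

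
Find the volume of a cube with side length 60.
Volume = s³
Volume = 60³
Volume = 216000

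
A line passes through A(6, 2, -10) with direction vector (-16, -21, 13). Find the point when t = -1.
P(-1) = (6 + (-16)(-1), 2 + (-21)(-1), -10 + 13(-1)) = (22, 23, -23)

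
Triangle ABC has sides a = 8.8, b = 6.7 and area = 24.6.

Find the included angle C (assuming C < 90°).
Area = ½ab·sin(C)  →  sin(C) = 2·Area/(ab)
sin(C) = 2·24.6/(8.8·6.7) = 0.834464
C = arcsin(0.834464) = 56.56°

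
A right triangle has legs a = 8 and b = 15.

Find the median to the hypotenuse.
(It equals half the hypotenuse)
Hypotenuse c = √(8² + 15²) = √289 = 17
Median to hypotenuse = c/2 = 8.5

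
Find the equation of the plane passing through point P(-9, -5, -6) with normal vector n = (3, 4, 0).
d = n·P = (3)(-9) + (4)(-5) + (0)(-6) = -47
Plane: 3x + 4y = -47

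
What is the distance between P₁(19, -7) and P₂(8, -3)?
Using the distance formula: d = sqrt((x₂-x₁)² + (y₂-y₁)²)
dx = 8 - 19 = -11
dy = (-3) - (-7) = 4
d = sqrt((-11)² + 4²) = sqrt(121 + 16) = sqrt(137) = 11.70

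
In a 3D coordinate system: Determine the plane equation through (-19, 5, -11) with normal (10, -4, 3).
d = n·P = (10)(-19) + (-4)(5) + (3)(-11) = -243
Plane: 10x - 4y + 3z = -243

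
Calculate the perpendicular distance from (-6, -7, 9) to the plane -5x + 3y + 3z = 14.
d = |(-5)(-6) + 3(-7) + 3(9) - (14)| / √((-5)² + 3² + 3²) = 22/√43 = 3.355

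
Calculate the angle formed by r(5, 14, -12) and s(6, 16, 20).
r·s = 14, |r|² = 365, |s|² = 692
cos θ = 14/√252580 ≈ 0.02786
θ ≈ 88.4°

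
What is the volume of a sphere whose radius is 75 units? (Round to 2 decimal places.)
Volume = (4/3) * pi * r³
Volume = (4/3) * pi * 75³
Volume = (4/3) * pi * 421875
Volume = 1767145.87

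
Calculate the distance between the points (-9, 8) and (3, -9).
Using the distance formula: d = sqrt((x₂-x₁)² + (y₂-y₁)²)
dx = 3 - (-9) = 12
dy = (-9) - 8 = -17
d = sqrt(12² + (-17)²) = sqrt(144 + 289) = sqrt(433) = 20.81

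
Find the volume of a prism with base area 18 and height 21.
Volume = base area * height
Volume = 18 * 21
Volume = 378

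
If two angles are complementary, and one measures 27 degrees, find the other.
Complementary angles sum to 90 degrees.
Other angle = 90 - 27
Other angle = 63 degrees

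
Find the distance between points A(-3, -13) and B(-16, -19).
Using the distance formula: d = sqrt((x₂-x₁)² + (y₂-y₁)²)
dx = (-16) - (-3) = -13
dy = (-19) - (-13) = -6
d = sqrt((-13)² + (-6)²) = sqrt(169 + 36) = sqrt(205) = 14.32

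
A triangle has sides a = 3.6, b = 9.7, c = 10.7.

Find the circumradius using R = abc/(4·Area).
s = (a+b+c)/2 = 12
Area = √(s(s-a)(s-b)(s-c)) = √(12·8.4·2.3·1.3) = 17.3606
R = abc/(4·Area) = (3.6·9.7·10.7)/(4·17.3606) = 373.644/69.4424 = 5.381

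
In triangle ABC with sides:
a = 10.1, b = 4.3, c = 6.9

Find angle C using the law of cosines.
cos(C) = (a² + b² - c²)/(2ab)
cos(C) = (10.1² + 4.3² - 6.9²)/(2·10.1·4.3) = 72.89/86.86 = 0.839166
C = arccos(0.839166) = 32.95°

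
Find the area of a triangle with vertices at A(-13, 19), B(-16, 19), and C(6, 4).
Using the coordinate formula: Area = (1/2)|x₁(y₂-y₃) + x₂(y₃-y₁) + x₃(y₁-y₂)|
Area = (1/2)|(-13)(19-4) + (-16)(4-19) + 6(19-19)|
Area = (1/2)|(-13)*15 + (-16)*(-15) + 6*0|
Area = (1/2)|(-195) + 240 + 0|
Area = (1/2)*45 = 22.50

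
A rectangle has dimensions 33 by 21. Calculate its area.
Area = length * width
Area = 33 * 21
Area = 693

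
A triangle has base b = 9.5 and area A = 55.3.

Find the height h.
A = ½bh  →  h = 2A/b
h = 2·55.3/9.5 = 11.64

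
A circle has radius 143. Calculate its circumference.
Circumference = 2 * pi * r
Circumference = 2 * pi * 143
Circumference = 898.50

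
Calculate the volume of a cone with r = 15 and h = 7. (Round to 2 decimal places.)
Volume = (1/3) * pi * r² * h
Volume = (1/3) * pi * 15² * 7
Volume = (1/3) * pi * 225 * 7
Volume = (1/3) * pi * 1575
Volume = 1649.34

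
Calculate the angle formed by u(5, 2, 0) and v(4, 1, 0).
u·v = 22, |u|² = 29, |v|² = 17
cos θ = 22/√493 ≈ 0.9908
θ ≈ 7.765°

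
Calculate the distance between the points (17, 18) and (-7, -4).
Using the distance formula: d = sqrt((x₂-x₁)² + (y₂-y₁)²)
dx = (-7) - 17 = -24
dy = (-4) - 18 = -22
d = sqrt((-24)² + (-22)²) = sqrt(576 + 484) = sqrt(1060) = 32.56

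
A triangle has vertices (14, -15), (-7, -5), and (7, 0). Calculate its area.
Using the coordinate formula: Area = (1/2)|x₁(y₂-y₃) + x₂(y₃-y₁) + x₃(y₁-y₂)|
Area = (1/2)|14((-5)-0) + (-7)(0-(-15)) + 7((-15)-(-5))|
Area = (1/2)|14*(-5) + (-7)*15 + 7*(-10)|
Area = (1/2)|(-70) + (-105) + (-70)|
Area = (1/2)*245 = 122.50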